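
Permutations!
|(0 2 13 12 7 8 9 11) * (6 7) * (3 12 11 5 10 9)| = 60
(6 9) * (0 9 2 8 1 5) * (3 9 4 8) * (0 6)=(0 4 8 1 5 6 2 3 9)=[4, 5, 3, 9, 8, 6, 2, 7, 1, 0]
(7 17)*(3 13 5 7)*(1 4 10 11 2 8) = (1 4 10 11 2 8)(3 13 5 7 17) = [0, 4, 8, 13, 10, 7, 6, 17, 1, 9, 11, 2, 12, 5, 14, 15, 16, 3]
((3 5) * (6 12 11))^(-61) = (3 5)(6 11 12) = [0, 1, 2, 5, 4, 3, 11, 7, 8, 9, 10, 12, 6]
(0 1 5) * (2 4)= (0 1 5)(2 4)= [1, 5, 4, 3, 2, 0]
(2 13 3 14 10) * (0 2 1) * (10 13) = (0 2 10 1)(3 14 13) = [2, 0, 10, 14, 4, 5, 6, 7, 8, 9, 1, 11, 12, 3, 13]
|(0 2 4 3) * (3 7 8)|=6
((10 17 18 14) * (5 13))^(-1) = (5 13)(10 14 18 17) = [0, 1, 2, 3, 4, 13, 6, 7, 8, 9, 14, 11, 12, 5, 18, 15, 16, 10, 17]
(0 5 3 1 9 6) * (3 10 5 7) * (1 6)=(0 7 3 6)(1 9)(5 10)=[7, 9, 2, 6, 4, 10, 0, 3, 8, 1, 5]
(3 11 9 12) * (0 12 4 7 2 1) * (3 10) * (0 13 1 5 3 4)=(0 12 10 4 7 2 5 3 11 9)(1 13)=[12, 13, 5, 11, 7, 3, 6, 2, 8, 0, 4, 9, 10, 1]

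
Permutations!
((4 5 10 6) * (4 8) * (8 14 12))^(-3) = [0, 1, 2, 3, 14, 12, 4, 7, 6, 9, 8, 11, 10, 13, 5] = (4 14 5 12 10 8 6)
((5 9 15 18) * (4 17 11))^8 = (18)(4 11 17) = [0, 1, 2, 3, 11, 5, 6, 7, 8, 9, 10, 17, 12, 13, 14, 15, 16, 4, 18]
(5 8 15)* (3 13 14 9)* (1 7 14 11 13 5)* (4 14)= (1 7 4 14 9 3 5 8 15)(11 13)= [0, 7, 2, 5, 14, 8, 6, 4, 15, 3, 10, 13, 12, 11, 9, 1]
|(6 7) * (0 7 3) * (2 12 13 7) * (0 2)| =|(2 12 13 7 6 3)| =6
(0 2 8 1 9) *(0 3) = [2, 9, 8, 0, 4, 5, 6, 7, 1, 3] = (0 2 8 1 9 3)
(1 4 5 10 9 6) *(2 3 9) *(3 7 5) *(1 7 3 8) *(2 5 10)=(1 4 8)(2 3 9 6 7 10 5)=[0, 4, 3, 9, 8, 2, 7, 10, 1, 6, 5]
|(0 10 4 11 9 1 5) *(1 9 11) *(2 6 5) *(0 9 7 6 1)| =|(11)(0 10 4)(1 2)(5 9 7 6)| =12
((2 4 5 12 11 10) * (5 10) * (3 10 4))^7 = (2 3 10)(5 12 11) = [0, 1, 3, 10, 4, 12, 6, 7, 8, 9, 2, 5, 11]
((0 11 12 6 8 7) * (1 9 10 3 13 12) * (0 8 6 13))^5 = [3, 11, 2, 10, 4, 5, 6, 8, 7, 1, 9, 0, 13, 12] = (0 3 10 9 1 11)(7 8)(12 13)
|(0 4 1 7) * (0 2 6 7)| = |(0 4 1)(2 6 7)| = 3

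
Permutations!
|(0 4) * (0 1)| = 3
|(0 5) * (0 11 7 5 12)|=|(0 12)(5 11 7)|=6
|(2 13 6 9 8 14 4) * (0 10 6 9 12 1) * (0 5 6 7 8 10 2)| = |(0 2 13 9 10 7 8 14 4)(1 5 6 12)| = 36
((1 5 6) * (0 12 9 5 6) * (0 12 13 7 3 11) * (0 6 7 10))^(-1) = (0 10 13)(1 6 11 3 7)(5 9 12) = [10, 6, 2, 7, 4, 9, 11, 1, 8, 12, 13, 3, 5, 0]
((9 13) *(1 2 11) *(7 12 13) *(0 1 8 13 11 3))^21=[1, 2, 3, 0, 4, 5, 6, 8, 7, 11, 10, 9, 13, 12]=(0 1 2 3)(7 8)(9 11)(12 13)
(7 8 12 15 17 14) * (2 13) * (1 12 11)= (1 12 15 17 14 7 8 11)(2 13)= [0, 12, 13, 3, 4, 5, 6, 8, 11, 9, 10, 1, 15, 2, 7, 17, 16, 14]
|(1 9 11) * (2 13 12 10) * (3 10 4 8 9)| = 10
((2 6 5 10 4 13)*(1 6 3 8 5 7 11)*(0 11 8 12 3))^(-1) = (0 2 13 4 10 5 8 7 6 1 11)(3 12) = [2, 11, 13, 12, 10, 8, 1, 6, 7, 9, 5, 0, 3, 4]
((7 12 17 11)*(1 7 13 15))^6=(1 15 13 11 17 12 7)=[0, 15, 2, 3, 4, 5, 6, 1, 8, 9, 10, 17, 7, 11, 14, 13, 16, 12]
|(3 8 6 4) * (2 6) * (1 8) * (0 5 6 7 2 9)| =8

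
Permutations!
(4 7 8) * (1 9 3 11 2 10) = [0, 9, 10, 11, 7, 5, 6, 8, 4, 3, 1, 2] = (1 9 3 11 2 10)(4 7 8)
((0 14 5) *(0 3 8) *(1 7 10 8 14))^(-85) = (3 5 14) = [0, 1, 2, 5, 4, 14, 6, 7, 8, 9, 10, 11, 12, 13, 3]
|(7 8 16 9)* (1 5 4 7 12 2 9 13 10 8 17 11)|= |(1 5 4 7 17 11)(2 9 12)(8 16 13 10)|= 12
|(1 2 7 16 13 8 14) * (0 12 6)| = |(0 12 6)(1 2 7 16 13 8 14)| = 21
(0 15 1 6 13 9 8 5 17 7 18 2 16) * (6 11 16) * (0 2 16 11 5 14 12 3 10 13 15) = (1 5 17 7 18 16 2 6 15)(3 10 13 9 8 14 12) = [0, 5, 6, 10, 4, 17, 15, 18, 14, 8, 13, 11, 3, 9, 12, 1, 2, 7, 16]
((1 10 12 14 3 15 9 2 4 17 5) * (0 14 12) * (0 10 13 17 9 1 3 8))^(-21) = (1 5)(3 13)(15 17) = [0, 5, 2, 13, 4, 1, 6, 7, 8, 9, 10, 11, 12, 3, 14, 17, 16, 15]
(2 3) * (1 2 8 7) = (1 2 3 8 7) = [0, 2, 3, 8, 4, 5, 6, 1, 7]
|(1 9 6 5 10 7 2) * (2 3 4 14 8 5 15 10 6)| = 9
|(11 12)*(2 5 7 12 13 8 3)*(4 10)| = |(2 5 7 12 11 13 8 3)(4 10)| = 8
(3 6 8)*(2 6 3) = (2 6 8) = [0, 1, 6, 3, 4, 5, 8, 7, 2]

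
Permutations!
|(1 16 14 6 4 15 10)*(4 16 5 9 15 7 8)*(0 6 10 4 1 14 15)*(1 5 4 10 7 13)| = |(0 6 16 15 10 14 7 8 5 9)(1 4 13)| = 30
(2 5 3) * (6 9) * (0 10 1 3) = (0 10 1 3 2 5)(6 9) = [10, 3, 5, 2, 4, 0, 9, 7, 8, 6, 1]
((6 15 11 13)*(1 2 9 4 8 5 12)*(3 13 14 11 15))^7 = (15)(3 13 6)(11 14) = [0, 1, 2, 13, 4, 5, 3, 7, 8, 9, 10, 14, 12, 6, 11, 15]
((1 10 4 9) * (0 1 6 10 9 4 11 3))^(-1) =(0 3 11 10 6 9 1) =[3, 0, 2, 11, 4, 5, 9, 7, 8, 1, 6, 10]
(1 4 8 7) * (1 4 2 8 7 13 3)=(1 2 8 13 3)(4 7)=[0, 2, 8, 1, 7, 5, 6, 4, 13, 9, 10, 11, 12, 3]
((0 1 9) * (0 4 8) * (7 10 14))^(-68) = [9, 4, 2, 3, 0, 5, 6, 10, 1, 8, 14, 11, 12, 13, 7] = (0 9 8 1 4)(7 10 14)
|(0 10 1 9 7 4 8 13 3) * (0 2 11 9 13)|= |(0 10 1 13 3 2 11 9 7 4 8)|= 11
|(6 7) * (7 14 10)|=|(6 14 10 7)|=4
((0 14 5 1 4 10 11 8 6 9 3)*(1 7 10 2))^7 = (0 6 10 14 9 11 5 3 8 7)(1 4 2) = [6, 4, 1, 8, 2, 3, 10, 0, 7, 11, 14, 5, 12, 13, 9]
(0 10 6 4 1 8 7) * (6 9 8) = (0 10 9 8 7)(1 6 4) = [10, 6, 2, 3, 1, 5, 4, 0, 7, 8, 9]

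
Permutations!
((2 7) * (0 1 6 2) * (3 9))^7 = [6, 2, 0, 9, 4, 5, 7, 1, 8, 3] = (0 6 7 1 2)(3 9)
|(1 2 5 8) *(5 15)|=5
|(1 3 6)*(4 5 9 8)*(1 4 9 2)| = |(1 3 6 4 5 2)(8 9)| = 6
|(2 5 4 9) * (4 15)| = |(2 5 15 4 9)| = 5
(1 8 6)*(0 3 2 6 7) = (0 3 2 6 1 8 7) = [3, 8, 6, 2, 4, 5, 1, 0, 7]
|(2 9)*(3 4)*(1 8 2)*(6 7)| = 4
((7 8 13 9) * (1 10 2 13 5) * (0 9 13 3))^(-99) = (13) = [0, 1, 2, 3, 4, 5, 6, 7, 8, 9, 10, 11, 12, 13]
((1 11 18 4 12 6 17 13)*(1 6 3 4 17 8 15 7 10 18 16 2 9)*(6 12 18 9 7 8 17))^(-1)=(1 9 10 7 2 16 11)(3 12 13 17 6 18 4)(8 15)=[0, 9, 16, 12, 3, 5, 18, 2, 15, 10, 7, 1, 13, 17, 14, 8, 11, 6, 4]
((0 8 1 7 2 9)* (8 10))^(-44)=(0 2 1 10 9 7 8)=[2, 10, 1, 3, 4, 5, 6, 8, 0, 7, 9]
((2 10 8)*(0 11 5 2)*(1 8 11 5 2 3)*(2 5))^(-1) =[8, 3, 0, 5, 4, 11, 6, 7, 1, 9, 2, 10] =(0 8 1 3 5 11 10 2)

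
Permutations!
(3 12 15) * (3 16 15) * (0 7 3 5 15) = (0 7 3 12 5 15 16) = [7, 1, 2, 12, 4, 15, 6, 3, 8, 9, 10, 11, 5, 13, 14, 16, 0]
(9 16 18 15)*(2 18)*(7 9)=(2 18 15 7 9 16)=[0, 1, 18, 3, 4, 5, 6, 9, 8, 16, 10, 11, 12, 13, 14, 7, 2, 17, 15]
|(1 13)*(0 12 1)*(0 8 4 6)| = |(0 12 1 13 8 4 6)| = 7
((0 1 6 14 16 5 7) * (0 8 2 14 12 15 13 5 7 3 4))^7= (0 3 13 12 1 4 5 15 6)(2 16 8 14 7)= [3, 4, 16, 13, 5, 15, 0, 2, 14, 9, 10, 11, 1, 12, 7, 6, 8]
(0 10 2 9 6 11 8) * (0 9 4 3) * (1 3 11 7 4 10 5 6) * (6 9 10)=(0 5 9 1 3)(2 6 7 4 11 8 10)=[5, 3, 6, 0, 11, 9, 7, 4, 10, 1, 2, 8]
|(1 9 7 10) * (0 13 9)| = |(0 13 9 7 10 1)| = 6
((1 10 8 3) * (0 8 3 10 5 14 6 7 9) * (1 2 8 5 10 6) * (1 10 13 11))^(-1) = (0 9 7 6 8 2 3 10 14 5)(1 11 13) = [9, 11, 3, 10, 4, 0, 8, 6, 2, 7, 14, 13, 12, 1, 5]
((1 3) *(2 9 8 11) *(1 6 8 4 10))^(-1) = (1 10 4 9 2 11 8 6 3) = [0, 10, 11, 1, 9, 5, 3, 7, 6, 2, 4, 8]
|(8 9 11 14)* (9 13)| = 5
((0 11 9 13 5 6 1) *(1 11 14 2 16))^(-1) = (0 1 16 2 14)(5 13 9 11 6) = [1, 16, 14, 3, 4, 13, 5, 7, 8, 11, 10, 6, 12, 9, 0, 15, 2]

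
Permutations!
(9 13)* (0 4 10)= [4, 1, 2, 3, 10, 5, 6, 7, 8, 13, 0, 11, 12, 9]= (0 4 10)(9 13)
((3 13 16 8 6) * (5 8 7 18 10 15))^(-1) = [0, 1, 2, 6, 4, 15, 8, 16, 5, 9, 18, 11, 12, 3, 14, 10, 13, 17, 7] = (3 6 8 5 15 10 18 7 16 13)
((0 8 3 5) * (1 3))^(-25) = (8) = [0, 1, 2, 3, 4, 5, 6, 7, 8]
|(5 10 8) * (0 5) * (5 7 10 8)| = 5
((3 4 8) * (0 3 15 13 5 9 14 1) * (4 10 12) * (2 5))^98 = [13, 15, 10, 2, 14, 12, 6, 7, 1, 4, 5, 11, 9, 3, 8, 0] = (0 13 3 2 10 5 12 9 4 14 8 1 15)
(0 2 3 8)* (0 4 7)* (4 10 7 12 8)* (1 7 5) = [2, 7, 3, 4, 12, 1, 6, 0, 10, 9, 5, 11, 8] = (0 2 3 4 12 8 10 5 1 7)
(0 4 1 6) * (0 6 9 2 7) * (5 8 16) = (0 4 1 9 2 7)(5 8 16) = [4, 9, 7, 3, 1, 8, 6, 0, 16, 2, 10, 11, 12, 13, 14, 15, 5]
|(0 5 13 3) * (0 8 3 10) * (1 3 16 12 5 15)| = 10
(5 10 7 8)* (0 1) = [1, 0, 2, 3, 4, 10, 6, 8, 5, 9, 7] = (0 1)(5 10 7 8)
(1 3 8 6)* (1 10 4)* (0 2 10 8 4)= (0 2 10)(1 3 4)(6 8)= [2, 3, 10, 4, 1, 5, 8, 7, 6, 9, 0]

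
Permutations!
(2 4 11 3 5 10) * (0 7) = [7, 1, 4, 5, 11, 10, 6, 0, 8, 9, 2, 3] = (0 7)(2 4 11 3 5 10)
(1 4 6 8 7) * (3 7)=(1 4 6 8 3 7)=[0, 4, 2, 7, 6, 5, 8, 1, 3]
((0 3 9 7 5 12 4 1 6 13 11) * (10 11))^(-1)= (0 11 10 13 6 1 4 12 5 7 9 3)= [11, 4, 2, 0, 12, 7, 1, 9, 8, 3, 13, 10, 5, 6]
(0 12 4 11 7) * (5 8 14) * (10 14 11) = (0 12 4 10 14 5 8 11 7) = [12, 1, 2, 3, 10, 8, 6, 0, 11, 9, 14, 7, 4, 13, 5]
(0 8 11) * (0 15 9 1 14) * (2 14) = (0 8 11 15 9 1 2 14) = [8, 2, 14, 3, 4, 5, 6, 7, 11, 1, 10, 15, 12, 13, 0, 9]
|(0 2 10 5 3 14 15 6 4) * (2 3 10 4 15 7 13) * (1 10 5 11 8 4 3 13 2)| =28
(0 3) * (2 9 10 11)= (0 3)(2 9 10 11)= [3, 1, 9, 0, 4, 5, 6, 7, 8, 10, 11, 2]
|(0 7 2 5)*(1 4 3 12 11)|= |(0 7 2 5)(1 4 3 12 11)|= 20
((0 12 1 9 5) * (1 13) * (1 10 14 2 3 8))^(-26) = (0 8 10 5 3 13 9 2 12 1 14) = [8, 14, 12, 13, 4, 3, 6, 7, 10, 2, 5, 11, 1, 9, 0]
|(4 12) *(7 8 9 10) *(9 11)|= |(4 12)(7 8 11 9 10)|= 10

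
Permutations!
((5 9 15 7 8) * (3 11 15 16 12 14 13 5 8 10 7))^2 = (3 15 11)(5 16 14)(9 12 13) = [0, 1, 2, 15, 4, 16, 6, 7, 8, 12, 10, 3, 13, 9, 5, 11, 14]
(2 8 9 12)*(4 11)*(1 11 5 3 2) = (1 11 4 5 3 2 8 9 12) = [0, 11, 8, 2, 5, 3, 6, 7, 9, 12, 10, 4, 1]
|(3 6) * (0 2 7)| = 6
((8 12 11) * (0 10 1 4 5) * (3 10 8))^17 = (0 5 4 1 10 3 11 12 8) = [5, 10, 2, 11, 1, 4, 6, 7, 0, 9, 3, 12, 8]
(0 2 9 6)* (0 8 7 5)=[2, 1, 9, 3, 4, 0, 8, 5, 7, 6]=(0 2 9 6 8 7 5)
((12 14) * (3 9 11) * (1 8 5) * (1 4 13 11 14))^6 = (1 3 5 14 13)(4 12 11 8 9) = [0, 3, 2, 5, 12, 14, 6, 7, 9, 4, 10, 8, 11, 1, 13]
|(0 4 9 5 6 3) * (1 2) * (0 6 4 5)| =4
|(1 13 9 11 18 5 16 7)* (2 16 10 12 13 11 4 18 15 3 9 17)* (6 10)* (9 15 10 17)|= |(1 11 10 12 13 9 4 18 5 6 17 2 16 7)(3 15)|= 14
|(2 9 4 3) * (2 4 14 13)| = 4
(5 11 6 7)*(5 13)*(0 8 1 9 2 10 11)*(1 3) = [8, 9, 10, 1, 4, 0, 7, 13, 3, 2, 11, 6, 12, 5] = (0 8 3 1 9 2 10 11 6 7 13 5)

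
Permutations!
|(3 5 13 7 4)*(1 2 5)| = 7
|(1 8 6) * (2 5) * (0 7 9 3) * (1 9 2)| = 9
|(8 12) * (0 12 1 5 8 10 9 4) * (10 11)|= |(0 12 11 10 9 4)(1 5 8)|= 6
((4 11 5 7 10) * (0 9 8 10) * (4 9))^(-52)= [5, 1, 2, 3, 7, 4, 6, 11, 9, 10, 8, 0]= (0 5 4 7 11)(8 9 10)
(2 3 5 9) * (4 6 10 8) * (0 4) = [4, 1, 3, 5, 6, 9, 10, 7, 0, 2, 8] = (0 4 6 10 8)(2 3 5 9)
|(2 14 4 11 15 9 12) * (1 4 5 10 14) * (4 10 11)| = 9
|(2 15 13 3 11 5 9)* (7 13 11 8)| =20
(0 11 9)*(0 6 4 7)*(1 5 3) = (0 11 9 6 4 7)(1 5 3) = [11, 5, 2, 1, 7, 3, 4, 0, 8, 6, 10, 9]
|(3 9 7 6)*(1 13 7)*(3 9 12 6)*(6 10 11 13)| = 6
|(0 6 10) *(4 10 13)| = 5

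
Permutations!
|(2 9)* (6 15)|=|(2 9)(6 15)|=2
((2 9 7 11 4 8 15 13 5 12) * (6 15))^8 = (2 13 8 7 12 15 4 9 5 6 11) = [0, 1, 13, 3, 9, 6, 11, 12, 7, 5, 10, 2, 15, 8, 14, 4]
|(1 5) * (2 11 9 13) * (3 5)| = |(1 3 5)(2 11 9 13)| = 12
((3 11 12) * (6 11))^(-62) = (3 11)(6 12) = [0, 1, 2, 11, 4, 5, 12, 7, 8, 9, 10, 3, 6]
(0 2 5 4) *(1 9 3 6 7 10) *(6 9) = [2, 6, 5, 9, 0, 4, 7, 10, 8, 3, 1] = (0 2 5 4)(1 6 7 10)(3 9)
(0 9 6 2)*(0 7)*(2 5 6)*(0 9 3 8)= (0 3 8)(2 7 9)(5 6)= [3, 1, 7, 8, 4, 6, 5, 9, 0, 2]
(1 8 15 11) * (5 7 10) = (1 8 15 11)(5 7 10) = [0, 8, 2, 3, 4, 7, 6, 10, 15, 9, 5, 1, 12, 13, 14, 11]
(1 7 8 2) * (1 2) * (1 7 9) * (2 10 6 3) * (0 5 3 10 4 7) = [5, 9, 4, 2, 7, 3, 10, 8, 0, 1, 6] = (0 5 3 2 4 7 8)(1 9)(6 10)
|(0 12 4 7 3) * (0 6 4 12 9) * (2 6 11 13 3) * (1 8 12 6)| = |(0 9)(1 8 12 6 4 7 2)(3 11 13)| = 42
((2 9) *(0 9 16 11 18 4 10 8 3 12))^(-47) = (0 8 18 2 12 10 11 9 3 4 16) = [8, 1, 12, 4, 16, 5, 6, 7, 18, 3, 11, 9, 10, 13, 14, 15, 0, 17, 2]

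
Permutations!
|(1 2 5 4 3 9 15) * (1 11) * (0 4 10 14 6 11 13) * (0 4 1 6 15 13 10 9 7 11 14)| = |(0 1 2 5 9 13 4 3 7 11 6 14 15 10)| = 14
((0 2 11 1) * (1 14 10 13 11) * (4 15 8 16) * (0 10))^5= (0 11 10 2 14 13 1)(4 15 8 16)= [11, 0, 14, 3, 15, 5, 6, 7, 16, 9, 2, 10, 12, 1, 13, 8, 4]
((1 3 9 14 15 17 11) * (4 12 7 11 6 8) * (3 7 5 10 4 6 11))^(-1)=[0, 11, 2, 7, 10, 12, 8, 1, 6, 3, 5, 17, 4, 13, 9, 14, 16, 15]=(1 11 17 15 14 9 3 7)(4 10 5 12)(6 8)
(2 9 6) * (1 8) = (1 8)(2 9 6) = [0, 8, 9, 3, 4, 5, 2, 7, 1, 6]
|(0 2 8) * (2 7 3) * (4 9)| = 10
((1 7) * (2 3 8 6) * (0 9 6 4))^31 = (0 2 4 6 8 9 3)(1 7) = [2, 7, 4, 0, 6, 5, 8, 1, 9, 3]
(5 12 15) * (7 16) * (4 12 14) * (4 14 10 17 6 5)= [0, 1, 2, 3, 12, 10, 5, 16, 8, 9, 17, 11, 15, 13, 14, 4, 7, 6]= (4 12 15)(5 10 17 6)(7 16)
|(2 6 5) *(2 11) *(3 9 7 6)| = 7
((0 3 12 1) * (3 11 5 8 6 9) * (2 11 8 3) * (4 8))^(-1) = [1, 12, 9, 5, 0, 11, 8, 7, 4, 6, 10, 2, 3] = (0 1 12 3 5 11 2 9 6 8 4)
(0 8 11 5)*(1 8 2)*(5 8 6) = (0 2 1 6 5)(8 11) = [2, 6, 1, 3, 4, 0, 5, 7, 11, 9, 10, 8]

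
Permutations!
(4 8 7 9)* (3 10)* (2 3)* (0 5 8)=[5, 1, 3, 10, 0, 8, 6, 9, 7, 4, 2]=(0 5 8 7 9 4)(2 3 10)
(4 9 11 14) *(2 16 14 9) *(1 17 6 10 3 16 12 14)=[0, 17, 12, 16, 2, 5, 10, 7, 8, 11, 3, 9, 14, 13, 4, 15, 1, 6]=(1 17 6 10 3 16)(2 12 14 4)(9 11)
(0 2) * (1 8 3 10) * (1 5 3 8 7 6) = [2, 7, 0, 10, 4, 3, 1, 6, 8, 9, 5] = (0 2)(1 7 6)(3 10 5)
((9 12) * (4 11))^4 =(12) =[0, 1, 2, 3, 4, 5, 6, 7, 8, 9, 10, 11, 12]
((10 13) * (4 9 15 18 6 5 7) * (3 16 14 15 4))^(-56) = (18) = [0, 1, 2, 3, 4, 5, 6, 7, 8, 9, 10, 11, 12, 13, 14, 15, 16, 17, 18]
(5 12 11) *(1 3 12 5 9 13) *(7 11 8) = [0, 3, 2, 12, 4, 5, 6, 11, 7, 13, 10, 9, 8, 1] = (1 3 12 8 7 11 9 13)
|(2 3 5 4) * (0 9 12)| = 12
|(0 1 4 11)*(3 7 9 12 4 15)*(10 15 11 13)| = 24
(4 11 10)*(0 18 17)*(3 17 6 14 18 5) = (0 5 3 17)(4 11 10)(6 14 18) = [5, 1, 2, 17, 11, 3, 14, 7, 8, 9, 4, 10, 12, 13, 18, 15, 16, 0, 6]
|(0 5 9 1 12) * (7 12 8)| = 7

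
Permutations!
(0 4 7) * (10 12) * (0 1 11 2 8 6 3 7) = (0 4)(1 11 2 8 6 3 7)(10 12) = [4, 11, 8, 7, 0, 5, 3, 1, 6, 9, 12, 2, 10]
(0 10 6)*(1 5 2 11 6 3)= (0 10 3 1 5 2 11 6)= [10, 5, 11, 1, 4, 2, 0, 7, 8, 9, 3, 6]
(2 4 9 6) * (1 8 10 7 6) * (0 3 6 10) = (0 3 6 2 4 9 1 8)(7 10) = [3, 8, 4, 6, 9, 5, 2, 10, 0, 1, 7]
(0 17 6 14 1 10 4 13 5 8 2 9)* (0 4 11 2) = (0 17 6 14 1 10 11 2 9 4 13 5 8) = [17, 10, 9, 3, 13, 8, 14, 7, 0, 4, 11, 2, 12, 5, 1, 15, 16, 6]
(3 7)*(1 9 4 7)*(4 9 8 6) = (9)(1 8 6 4 7 3) = [0, 8, 2, 1, 7, 5, 4, 3, 6, 9]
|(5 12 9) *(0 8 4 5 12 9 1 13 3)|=|(0 8 4 5 9 12 1 13 3)|=9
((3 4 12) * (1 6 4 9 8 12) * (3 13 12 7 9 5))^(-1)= (1 4 6)(3 5)(7 8 9)(12 13)= [0, 4, 2, 5, 6, 3, 1, 8, 9, 7, 10, 11, 13, 12]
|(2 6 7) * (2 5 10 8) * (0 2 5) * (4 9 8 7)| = 9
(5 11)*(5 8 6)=(5 11 8 6)=[0, 1, 2, 3, 4, 11, 5, 7, 6, 9, 10, 8]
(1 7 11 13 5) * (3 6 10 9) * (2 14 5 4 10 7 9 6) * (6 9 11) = [0, 11, 14, 2, 10, 1, 7, 6, 8, 3, 9, 13, 12, 4, 5] = (1 11 13 4 10 9 3 2 14 5)(6 7)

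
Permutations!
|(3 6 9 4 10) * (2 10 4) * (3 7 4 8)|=8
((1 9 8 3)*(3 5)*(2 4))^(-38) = (1 8 3 9 5) = [0, 8, 2, 9, 4, 1, 6, 7, 3, 5]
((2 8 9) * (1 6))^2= (2 9 8)= [0, 1, 9, 3, 4, 5, 6, 7, 2, 8]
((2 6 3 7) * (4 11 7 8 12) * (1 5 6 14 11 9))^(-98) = (1 4 8 6)(2 11)(3 5 9 12)(7 14) = [0, 4, 11, 5, 8, 9, 1, 14, 6, 12, 10, 2, 3, 13, 7]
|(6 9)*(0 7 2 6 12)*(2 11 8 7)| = |(0 2 6 9 12)(7 11 8)| = 15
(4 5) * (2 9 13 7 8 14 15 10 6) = (2 9 13 7 8 14 15 10 6)(4 5) = [0, 1, 9, 3, 5, 4, 2, 8, 14, 13, 6, 11, 12, 7, 15, 10]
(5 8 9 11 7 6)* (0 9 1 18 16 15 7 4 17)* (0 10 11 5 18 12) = (0 9 5 8 1 12)(4 17 10 11)(6 18 16 15 7) = [9, 12, 2, 3, 17, 8, 18, 6, 1, 5, 11, 4, 0, 13, 14, 7, 15, 10, 16]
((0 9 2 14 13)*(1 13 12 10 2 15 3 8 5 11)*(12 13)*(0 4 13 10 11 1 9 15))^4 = [5, 0, 14, 12, 4, 9, 6, 7, 11, 8, 2, 3, 15, 13, 10, 1] = (0 5 9 8 11 3 12 15 1)(2 14 10)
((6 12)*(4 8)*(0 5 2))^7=(0 5 2)(4 8)(6 12)=[5, 1, 0, 3, 8, 2, 12, 7, 4, 9, 10, 11, 6]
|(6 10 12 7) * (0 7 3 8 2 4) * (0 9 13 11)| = |(0 7 6 10 12 3 8 2 4 9 13 11)| = 12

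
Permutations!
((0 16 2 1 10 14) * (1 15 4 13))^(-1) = (0 14 10 1 13 4 15 2 16) = [14, 13, 16, 3, 15, 5, 6, 7, 8, 9, 1, 11, 12, 4, 10, 2, 0]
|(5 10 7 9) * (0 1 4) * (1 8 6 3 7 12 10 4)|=8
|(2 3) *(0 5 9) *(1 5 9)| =2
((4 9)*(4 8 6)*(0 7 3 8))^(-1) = [9, 1, 2, 7, 6, 5, 8, 0, 3, 4] = (0 9 4 6 8 3 7)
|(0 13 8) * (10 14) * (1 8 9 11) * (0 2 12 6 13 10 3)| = |(0 10 14 3)(1 8 2 12 6 13 9 11)| = 8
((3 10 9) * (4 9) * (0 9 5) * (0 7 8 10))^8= (0 3 9)(4 8 5 10 7)= [3, 1, 2, 9, 8, 10, 6, 4, 5, 0, 7]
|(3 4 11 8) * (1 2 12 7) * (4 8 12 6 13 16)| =18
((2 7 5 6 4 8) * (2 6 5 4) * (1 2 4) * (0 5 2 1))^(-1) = [7, 1, 5, 3, 6, 0, 8, 2, 4] = (0 7 2 5)(4 6 8)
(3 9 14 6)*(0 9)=(0 9 14 6 3)=[9, 1, 2, 0, 4, 5, 3, 7, 8, 14, 10, 11, 12, 13, 6]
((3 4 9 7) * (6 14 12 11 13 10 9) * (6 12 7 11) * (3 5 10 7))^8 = (3 6 4 14 12)(5 9 13)(7 10 11) = [0, 1, 2, 6, 14, 9, 4, 10, 8, 13, 11, 7, 3, 5, 12]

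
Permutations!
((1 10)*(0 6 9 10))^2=(0 9 1 6 10)=[9, 6, 2, 3, 4, 5, 10, 7, 8, 1, 0]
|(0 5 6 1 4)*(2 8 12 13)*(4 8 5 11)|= 21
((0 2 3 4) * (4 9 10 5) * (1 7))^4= [10, 1, 5, 4, 9, 3, 6, 7, 8, 0, 2]= (0 10 2 5 3 4 9)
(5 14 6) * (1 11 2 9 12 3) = (1 11 2 9 12 3)(5 14 6) = [0, 11, 9, 1, 4, 14, 5, 7, 8, 12, 10, 2, 3, 13, 6]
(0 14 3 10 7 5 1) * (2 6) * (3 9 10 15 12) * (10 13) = (0 14 9 13 10 7 5 1)(2 6)(3 15 12) = [14, 0, 6, 15, 4, 1, 2, 5, 8, 13, 7, 11, 3, 10, 9, 12]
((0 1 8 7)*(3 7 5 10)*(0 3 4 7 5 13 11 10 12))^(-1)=(0 12 5 3 7 4 10 11 13 8 1)=[12, 0, 2, 7, 10, 3, 6, 4, 1, 9, 11, 13, 5, 8]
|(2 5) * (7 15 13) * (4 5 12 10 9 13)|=9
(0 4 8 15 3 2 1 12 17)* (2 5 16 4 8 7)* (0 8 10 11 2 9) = (0 10 11 2 1 12 17 8 15 3 5 16 4 7 9) = [10, 12, 1, 5, 7, 16, 6, 9, 15, 0, 11, 2, 17, 13, 14, 3, 4, 8]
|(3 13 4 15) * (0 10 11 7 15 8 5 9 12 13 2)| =|(0 10 11 7 15 3 2)(4 8 5 9 12 13)| =42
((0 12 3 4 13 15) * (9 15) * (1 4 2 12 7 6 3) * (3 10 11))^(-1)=(0 15 9 13 4 1 12 2 3 11 10 6 7)=[15, 12, 3, 11, 1, 5, 7, 0, 8, 13, 6, 10, 2, 4, 14, 9]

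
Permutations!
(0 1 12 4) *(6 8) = (0 1 12 4)(6 8) = [1, 12, 2, 3, 0, 5, 8, 7, 6, 9, 10, 11, 4]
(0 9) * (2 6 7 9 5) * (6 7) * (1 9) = (0 5 2 7 1 9) = [5, 9, 7, 3, 4, 2, 6, 1, 8, 0]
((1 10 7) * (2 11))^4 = [0, 10, 2, 3, 4, 5, 6, 1, 8, 9, 7, 11] = (11)(1 10 7)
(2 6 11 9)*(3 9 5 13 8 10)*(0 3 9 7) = (0 3 7)(2 6 11 5 13 8 10 9) = [3, 1, 6, 7, 4, 13, 11, 0, 10, 2, 9, 5, 12, 8]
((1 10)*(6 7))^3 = [0, 10, 2, 3, 4, 5, 7, 6, 8, 9, 1] = (1 10)(6 7)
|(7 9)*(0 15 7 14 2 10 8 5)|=9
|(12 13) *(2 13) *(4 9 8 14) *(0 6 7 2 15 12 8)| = |(0 6 7 2 13 8 14 4 9)(12 15)| = 18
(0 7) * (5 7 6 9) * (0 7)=(0 6 9 5)=[6, 1, 2, 3, 4, 0, 9, 7, 8, 5]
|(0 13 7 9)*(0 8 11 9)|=|(0 13 7)(8 11 9)|=3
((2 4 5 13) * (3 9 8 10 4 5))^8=[0, 1, 13, 10, 8, 2, 6, 7, 3, 4, 9, 11, 12, 5]=(2 13 5)(3 10 9 4 8)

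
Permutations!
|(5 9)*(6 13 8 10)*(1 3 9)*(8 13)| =12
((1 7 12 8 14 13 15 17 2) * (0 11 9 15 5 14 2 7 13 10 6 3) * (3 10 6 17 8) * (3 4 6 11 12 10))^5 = (1 9 13 15 5 8 14 2 11)(7 17 10) = [0, 9, 11, 3, 4, 8, 6, 17, 14, 13, 7, 1, 12, 15, 2, 5, 16, 10]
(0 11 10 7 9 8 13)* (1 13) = (0 11 10 7 9 8 1 13) = [11, 13, 2, 3, 4, 5, 6, 9, 1, 8, 7, 10, 12, 0]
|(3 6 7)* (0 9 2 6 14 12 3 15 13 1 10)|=|(0 9 2 6 7 15 13 1 10)(3 14 12)|=9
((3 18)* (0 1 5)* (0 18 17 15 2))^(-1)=(0 2 15 17 3 18 5 1)=[2, 0, 15, 18, 4, 1, 6, 7, 8, 9, 10, 11, 12, 13, 14, 17, 16, 3, 5]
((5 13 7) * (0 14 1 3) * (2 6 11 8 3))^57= (0 14 1 2 6 11 8 3)= [14, 2, 6, 0, 4, 5, 11, 7, 3, 9, 10, 8, 12, 13, 1]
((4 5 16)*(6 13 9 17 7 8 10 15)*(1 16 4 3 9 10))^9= (1 3 17 8 16 9 7)(4 5)(6 13 10 15)= [0, 3, 2, 17, 5, 4, 13, 1, 16, 7, 15, 11, 12, 10, 14, 6, 9, 8]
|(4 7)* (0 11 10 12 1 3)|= 6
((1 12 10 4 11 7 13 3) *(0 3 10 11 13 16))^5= (0 7 12 3 16 11 1)(4 10 13)= [7, 0, 2, 16, 10, 5, 6, 12, 8, 9, 13, 1, 3, 4, 14, 15, 11]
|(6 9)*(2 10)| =2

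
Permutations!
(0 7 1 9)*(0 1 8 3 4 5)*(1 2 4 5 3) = [7, 9, 4, 5, 3, 0, 6, 8, 1, 2] = (0 7 8 1 9 2 4 3 5)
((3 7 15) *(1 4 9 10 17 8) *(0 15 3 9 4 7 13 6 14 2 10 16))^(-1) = (0 16 9 15)(1 8 17 10 2 14 6 13 3 7) = [16, 8, 14, 7, 4, 5, 13, 1, 17, 15, 2, 11, 12, 3, 6, 0, 9, 10]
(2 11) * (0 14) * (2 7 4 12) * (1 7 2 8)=(0 14)(1 7 4 12 8)(2 11)=[14, 7, 11, 3, 12, 5, 6, 4, 1, 9, 10, 2, 8, 13, 0]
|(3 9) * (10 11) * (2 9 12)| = 4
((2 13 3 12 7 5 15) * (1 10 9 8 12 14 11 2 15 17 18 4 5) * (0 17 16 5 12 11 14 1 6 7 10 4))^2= (0 18 17)(1 12 9 11 13)(2 3 4 10 8)= [18, 12, 3, 4, 10, 5, 6, 7, 2, 11, 8, 13, 9, 1, 14, 15, 16, 0, 17]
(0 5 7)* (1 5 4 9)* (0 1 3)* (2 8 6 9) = (0 4 2 8 6 9 3)(1 5 7) = [4, 5, 8, 0, 2, 7, 9, 1, 6, 3]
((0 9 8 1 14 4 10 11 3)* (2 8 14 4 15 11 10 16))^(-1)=(0 3 11 15 14 9)(1 8 2 16 4)=[3, 8, 16, 11, 1, 5, 6, 7, 2, 0, 10, 15, 12, 13, 9, 14, 4]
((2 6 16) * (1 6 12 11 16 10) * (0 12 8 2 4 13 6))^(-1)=[1, 10, 8, 3, 16, 5, 13, 7, 2, 9, 6, 12, 0, 4, 14, 15, 11]=(0 1 10 6 13 4 16 11 12)(2 8)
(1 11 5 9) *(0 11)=(0 11 5 9 1)=[11, 0, 2, 3, 4, 9, 6, 7, 8, 1, 10, 5]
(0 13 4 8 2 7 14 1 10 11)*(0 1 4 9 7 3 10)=(0 13 9 7 14 4 8 2 3 10 11 1)=[13, 0, 3, 10, 8, 5, 6, 14, 2, 7, 11, 1, 12, 9, 4]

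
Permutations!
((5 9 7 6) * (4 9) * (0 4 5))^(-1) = (0 6 7 9 4) = [6, 1, 2, 3, 0, 5, 7, 9, 8, 4]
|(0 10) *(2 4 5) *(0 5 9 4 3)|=|(0 10 5 2 3)(4 9)|=10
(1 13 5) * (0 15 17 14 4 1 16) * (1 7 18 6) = (0 15 17 14 4 7 18 6 1 13 5 16) = [15, 13, 2, 3, 7, 16, 1, 18, 8, 9, 10, 11, 12, 5, 4, 17, 0, 14, 6]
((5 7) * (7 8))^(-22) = (5 7 8) = [0, 1, 2, 3, 4, 7, 6, 8, 5]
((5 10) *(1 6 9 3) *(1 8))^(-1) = [0, 8, 2, 9, 4, 10, 1, 7, 3, 6, 5] = (1 8 3 9 6)(5 10)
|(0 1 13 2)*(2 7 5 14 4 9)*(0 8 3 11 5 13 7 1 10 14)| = 30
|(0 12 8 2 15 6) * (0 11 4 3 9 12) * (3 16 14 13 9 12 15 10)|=|(2 10 3 12 8)(4 16 14 13 9 15 6 11)|=40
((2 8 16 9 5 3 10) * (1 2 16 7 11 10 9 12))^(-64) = (16)(3 5 9) = [0, 1, 2, 5, 4, 9, 6, 7, 8, 3, 10, 11, 12, 13, 14, 15, 16]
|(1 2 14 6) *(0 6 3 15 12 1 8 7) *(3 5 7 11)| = |(0 6 8 11 3 15 12 1 2 14 5 7)| = 12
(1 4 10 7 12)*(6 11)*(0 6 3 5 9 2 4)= (0 6 11 3 5 9 2 4 10 7 12 1)= [6, 0, 4, 5, 10, 9, 11, 12, 8, 2, 7, 3, 1]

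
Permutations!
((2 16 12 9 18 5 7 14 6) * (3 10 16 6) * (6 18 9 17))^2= [0, 1, 5, 16, 4, 14, 18, 3, 8, 9, 12, 11, 6, 13, 10, 15, 17, 2, 7]= (2 5 14 10 12 6 18 7 3 16 17)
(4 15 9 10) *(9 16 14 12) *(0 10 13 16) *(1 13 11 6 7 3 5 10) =(0 1 13 16 14 12 9 11 6 7 3 5 10 4 15) =[1, 13, 2, 5, 15, 10, 7, 3, 8, 11, 4, 6, 9, 16, 12, 0, 14]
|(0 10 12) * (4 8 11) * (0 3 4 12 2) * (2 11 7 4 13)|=21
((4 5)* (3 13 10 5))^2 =(3 10 4 13 5) =[0, 1, 2, 10, 13, 3, 6, 7, 8, 9, 4, 11, 12, 5]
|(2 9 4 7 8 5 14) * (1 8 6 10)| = |(1 8 5 14 2 9 4 7 6 10)| = 10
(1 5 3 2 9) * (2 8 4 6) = (1 5 3 8 4 6 2 9) = [0, 5, 9, 8, 6, 3, 2, 7, 4, 1]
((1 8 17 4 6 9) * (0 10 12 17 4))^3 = (0 17 12 10)(1 6 8 9 4) = [17, 6, 2, 3, 1, 5, 8, 7, 9, 4, 0, 11, 10, 13, 14, 15, 16, 12]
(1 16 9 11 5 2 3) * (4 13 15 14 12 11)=(1 16 9 4 13 15 14 12 11 5 2 3)=[0, 16, 3, 1, 13, 2, 6, 7, 8, 4, 10, 5, 11, 15, 12, 14, 9]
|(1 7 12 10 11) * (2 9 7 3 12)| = |(1 3 12 10 11)(2 9 7)| = 15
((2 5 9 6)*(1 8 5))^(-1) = [0, 2, 6, 3, 4, 8, 9, 7, 1, 5] = (1 2 6 9 5 8)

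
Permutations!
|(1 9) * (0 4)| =2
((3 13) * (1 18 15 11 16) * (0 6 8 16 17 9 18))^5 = [0, 1, 2, 13, 4, 5, 6, 7, 8, 9, 10, 11, 12, 3, 14, 15, 16, 17, 18] = (18)(3 13)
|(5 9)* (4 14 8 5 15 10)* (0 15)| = 8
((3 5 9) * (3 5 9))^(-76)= (3 5 9)= [0, 1, 2, 5, 4, 9, 6, 7, 8, 3]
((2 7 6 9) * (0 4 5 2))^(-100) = (0 6 2 4 9 7 5) = [6, 1, 4, 3, 9, 0, 2, 5, 8, 7]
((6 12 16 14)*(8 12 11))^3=(6 12)(8 14)(11 16)=[0, 1, 2, 3, 4, 5, 12, 7, 14, 9, 10, 16, 6, 13, 8, 15, 11]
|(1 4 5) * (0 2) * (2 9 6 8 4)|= 8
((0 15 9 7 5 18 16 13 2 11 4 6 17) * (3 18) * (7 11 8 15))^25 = [9, 1, 5, 6, 2, 4, 8, 11, 3, 16, 10, 13, 12, 7, 14, 18, 0, 15, 17] = (0 9 16)(2 5 4)(3 6 8)(7 11 13)(15 18 17)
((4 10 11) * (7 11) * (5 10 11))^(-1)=(4 11)(5 7 10)=[0, 1, 2, 3, 11, 7, 6, 10, 8, 9, 5, 4]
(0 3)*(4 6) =(0 3)(4 6) =[3, 1, 2, 0, 6, 5, 4]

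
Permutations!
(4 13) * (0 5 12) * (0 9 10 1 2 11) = (0 5 12 9 10 1 2 11)(4 13) = [5, 2, 11, 3, 13, 12, 6, 7, 8, 10, 1, 0, 9, 4]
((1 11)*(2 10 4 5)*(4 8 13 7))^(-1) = [0, 11, 5, 3, 7, 4, 6, 13, 10, 9, 2, 1, 12, 8] = (1 11)(2 5 4 7 13 8 10)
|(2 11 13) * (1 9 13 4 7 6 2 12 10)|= 5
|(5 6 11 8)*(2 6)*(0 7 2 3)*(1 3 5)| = |(0 7 2 6 11 8 1 3)| = 8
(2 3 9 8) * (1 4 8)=(1 4 8 2 3 9)=[0, 4, 3, 9, 8, 5, 6, 7, 2, 1]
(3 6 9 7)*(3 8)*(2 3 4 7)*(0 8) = (0 8 4 7)(2 3 6 9) = [8, 1, 3, 6, 7, 5, 9, 0, 4, 2]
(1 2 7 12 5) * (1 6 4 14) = (1 2 7 12 5 6 4 14) = [0, 2, 7, 3, 14, 6, 4, 12, 8, 9, 10, 11, 5, 13, 1]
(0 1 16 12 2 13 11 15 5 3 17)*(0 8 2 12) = (0 1 16)(2 13 11 15 5 3 17 8) = [1, 16, 13, 17, 4, 3, 6, 7, 2, 9, 10, 15, 12, 11, 14, 5, 0, 8]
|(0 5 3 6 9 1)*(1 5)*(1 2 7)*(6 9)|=12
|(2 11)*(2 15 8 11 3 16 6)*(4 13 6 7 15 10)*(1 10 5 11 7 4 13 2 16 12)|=|(1 10 13 6 16 4 2 3 12)(5 11)(7 15 8)|=18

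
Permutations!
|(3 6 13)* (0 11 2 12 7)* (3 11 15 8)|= 10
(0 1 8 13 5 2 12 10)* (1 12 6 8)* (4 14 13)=(0 12 10)(2 6 8 4 14 13 5)=[12, 1, 6, 3, 14, 2, 8, 7, 4, 9, 0, 11, 10, 5, 13]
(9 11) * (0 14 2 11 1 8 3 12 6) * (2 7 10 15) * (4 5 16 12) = (0 14 7 10 15 2 11 9 1 8 3 4 5 16 12 6) = [14, 8, 11, 4, 5, 16, 0, 10, 3, 1, 15, 9, 6, 13, 7, 2, 12]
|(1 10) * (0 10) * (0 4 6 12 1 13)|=|(0 10 13)(1 4 6 12)|=12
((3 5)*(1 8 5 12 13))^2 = (1 5 12)(3 13 8) = [0, 5, 2, 13, 4, 12, 6, 7, 3, 9, 10, 11, 1, 8]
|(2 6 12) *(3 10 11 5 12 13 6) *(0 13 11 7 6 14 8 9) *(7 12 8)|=|(0 13 14 7 6 11 5 8 9)(2 3 10 12)|=36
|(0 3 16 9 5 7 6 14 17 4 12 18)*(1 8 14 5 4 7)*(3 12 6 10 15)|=39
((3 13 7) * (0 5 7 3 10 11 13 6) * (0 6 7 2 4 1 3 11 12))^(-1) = (0 12 10 7 3 1 4 2 5)(11 13) = [12, 4, 5, 1, 2, 0, 6, 3, 8, 9, 7, 13, 10, 11]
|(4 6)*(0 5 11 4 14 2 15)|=|(0 5 11 4 6 14 2 15)|=8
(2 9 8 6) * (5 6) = [0, 1, 9, 3, 4, 6, 2, 7, 5, 8] = (2 9 8 5 6)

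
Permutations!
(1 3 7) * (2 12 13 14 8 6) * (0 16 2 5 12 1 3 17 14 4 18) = (0 16 2 1 17 14 8 6 5 12 13 4 18)(3 7) = [16, 17, 1, 7, 18, 12, 5, 3, 6, 9, 10, 11, 13, 4, 8, 15, 2, 14, 0]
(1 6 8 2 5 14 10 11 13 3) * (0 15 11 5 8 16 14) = (0 15 11 13 3 1 6 16 14 10 5)(2 8) = [15, 6, 8, 1, 4, 0, 16, 7, 2, 9, 5, 13, 12, 3, 10, 11, 14]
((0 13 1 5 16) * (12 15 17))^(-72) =(17)(0 5 13 16 1) =[5, 0, 2, 3, 4, 13, 6, 7, 8, 9, 10, 11, 12, 16, 14, 15, 1, 17]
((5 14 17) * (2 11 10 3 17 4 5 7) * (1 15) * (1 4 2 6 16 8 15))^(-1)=(2 14 5 4 15 8 16 6 7 17 3 10 11)=[0, 1, 14, 10, 15, 4, 7, 17, 16, 9, 11, 2, 12, 13, 5, 8, 6, 3]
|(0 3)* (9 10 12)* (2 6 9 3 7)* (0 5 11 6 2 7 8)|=|(0 8)(3 5 11 6 9 10 12)|=14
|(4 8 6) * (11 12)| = 6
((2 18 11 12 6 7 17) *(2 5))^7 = (2 5 17 7 6 12 11 18) = [0, 1, 5, 3, 4, 17, 12, 6, 8, 9, 10, 18, 11, 13, 14, 15, 16, 7, 2]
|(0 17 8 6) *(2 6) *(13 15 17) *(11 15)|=8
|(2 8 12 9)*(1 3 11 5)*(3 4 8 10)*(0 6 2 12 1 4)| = 10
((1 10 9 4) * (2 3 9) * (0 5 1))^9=(0 5 1 10 2 3 9 4)=[5, 10, 3, 9, 0, 1, 6, 7, 8, 4, 2]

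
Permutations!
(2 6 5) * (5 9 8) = (2 6 9 8 5) = [0, 1, 6, 3, 4, 2, 9, 7, 5, 8]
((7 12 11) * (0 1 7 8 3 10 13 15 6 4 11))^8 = (15) = [0, 1, 2, 3, 4, 5, 6, 7, 8, 9, 10, 11, 12, 13, 14, 15]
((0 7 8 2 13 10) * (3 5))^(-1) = (0 10 13 2 8 7)(3 5) = [10, 1, 8, 5, 4, 3, 6, 0, 7, 9, 13, 11, 12, 2]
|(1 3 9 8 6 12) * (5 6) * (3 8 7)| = |(1 8 5 6 12)(3 9 7)| = 15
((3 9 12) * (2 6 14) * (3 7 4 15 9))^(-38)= (2 6 14)(4 9 7 15 12)= [0, 1, 6, 3, 9, 5, 14, 15, 8, 7, 10, 11, 4, 13, 2, 12]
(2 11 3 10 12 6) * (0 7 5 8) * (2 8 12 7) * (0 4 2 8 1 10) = (0 8 4 2 11 3)(1 10 7 5 12 6) = [8, 10, 11, 0, 2, 12, 1, 5, 4, 9, 7, 3, 6]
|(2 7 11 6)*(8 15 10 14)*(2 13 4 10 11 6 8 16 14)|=|(2 7 6 13 4 10)(8 15 11)(14 16)|=6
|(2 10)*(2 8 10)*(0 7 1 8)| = |(0 7 1 8 10)| = 5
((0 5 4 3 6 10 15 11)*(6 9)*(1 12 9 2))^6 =[12, 11, 15, 10, 6, 9, 4, 7, 8, 5, 3, 1, 0, 13, 14, 2] =(0 12)(1 11)(2 15)(3 10)(4 6)(5 9)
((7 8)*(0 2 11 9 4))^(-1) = [4, 1, 0, 3, 9, 5, 6, 8, 7, 11, 10, 2] = (0 4 9 11 2)(7 8)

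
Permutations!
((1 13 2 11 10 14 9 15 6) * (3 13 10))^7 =(1 10 14 9 15 6)(2 13 3 11) =[0, 10, 13, 11, 4, 5, 1, 7, 8, 15, 14, 2, 12, 3, 9, 6]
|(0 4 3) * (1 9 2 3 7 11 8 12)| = |(0 4 7 11 8 12 1 9 2 3)| = 10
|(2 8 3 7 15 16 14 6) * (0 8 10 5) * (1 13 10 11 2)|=|(0 8 3 7 15 16 14 6 1 13 10 5)(2 11)|=12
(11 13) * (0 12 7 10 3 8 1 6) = (0 12 7 10 3 8 1 6)(11 13) = [12, 6, 2, 8, 4, 5, 0, 10, 1, 9, 3, 13, 7, 11]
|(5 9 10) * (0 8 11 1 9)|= 7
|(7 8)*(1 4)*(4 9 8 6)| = 6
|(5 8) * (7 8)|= 3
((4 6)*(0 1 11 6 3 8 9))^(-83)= (0 3 11 9 4 1 8 6)= [3, 8, 2, 11, 1, 5, 0, 7, 6, 4, 10, 9]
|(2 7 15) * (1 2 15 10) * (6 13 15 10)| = 7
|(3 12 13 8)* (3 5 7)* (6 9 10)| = |(3 12 13 8 5 7)(6 9 10)| = 6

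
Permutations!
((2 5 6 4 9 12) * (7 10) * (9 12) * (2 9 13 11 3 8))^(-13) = (2 11 12 5 3 9 6 8 13 4)(7 10) = [0, 1, 11, 9, 2, 3, 8, 10, 13, 6, 7, 12, 5, 4]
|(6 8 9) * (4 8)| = |(4 8 9 6)| = 4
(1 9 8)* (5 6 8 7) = (1 9 7 5 6 8) = [0, 9, 2, 3, 4, 6, 8, 5, 1, 7]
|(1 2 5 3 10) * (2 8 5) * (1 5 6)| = 3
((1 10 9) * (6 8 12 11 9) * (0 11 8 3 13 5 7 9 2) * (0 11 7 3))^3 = (13)(0 1)(2 11)(6 9)(7 10)(8 12) = [1, 0, 11, 3, 4, 5, 9, 10, 12, 6, 7, 2, 8, 13]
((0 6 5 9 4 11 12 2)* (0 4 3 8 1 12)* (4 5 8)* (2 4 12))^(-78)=(0 11 4 12 3 9 5 2 1 8 6)=[11, 8, 1, 9, 12, 2, 0, 7, 6, 5, 10, 4, 3]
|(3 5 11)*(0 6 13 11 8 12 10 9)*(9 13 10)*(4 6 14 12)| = |(0 14 12 9)(3 5 8 4 6 10 13 11)| = 8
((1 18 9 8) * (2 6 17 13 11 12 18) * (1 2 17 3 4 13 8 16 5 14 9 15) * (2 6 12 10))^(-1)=(1 15 18 12 2 10 11 13 4 3 6 8 17)(5 16 9 14)=[0, 15, 10, 6, 3, 16, 8, 7, 17, 14, 11, 13, 2, 4, 5, 18, 9, 1, 12]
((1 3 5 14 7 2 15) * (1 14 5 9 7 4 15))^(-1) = (1 2 7 9 3)(4 14 15) = [0, 2, 7, 1, 14, 5, 6, 9, 8, 3, 10, 11, 12, 13, 15, 4]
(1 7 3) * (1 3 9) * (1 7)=(7 9)=[0, 1, 2, 3, 4, 5, 6, 9, 8, 7]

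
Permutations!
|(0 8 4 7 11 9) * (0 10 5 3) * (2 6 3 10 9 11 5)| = 9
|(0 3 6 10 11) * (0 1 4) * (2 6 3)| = 7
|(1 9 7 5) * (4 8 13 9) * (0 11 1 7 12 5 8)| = 12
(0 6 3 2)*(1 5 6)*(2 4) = [1, 5, 0, 4, 2, 6, 3] = (0 1 5 6 3 4 2)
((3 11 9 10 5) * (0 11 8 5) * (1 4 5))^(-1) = (0 10 9 11)(1 8 3 5 4) = [10, 8, 2, 5, 1, 4, 6, 7, 3, 11, 9, 0]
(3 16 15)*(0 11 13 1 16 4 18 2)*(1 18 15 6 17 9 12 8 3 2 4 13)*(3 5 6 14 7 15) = (0 11 1 16 14 7 15 2)(3 13 18 4)(5 6 17 9 12 8) = [11, 16, 0, 13, 3, 6, 17, 15, 5, 12, 10, 1, 8, 18, 7, 2, 14, 9, 4]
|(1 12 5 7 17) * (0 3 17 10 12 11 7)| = 9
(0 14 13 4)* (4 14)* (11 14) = (0 4)(11 14 13) = [4, 1, 2, 3, 0, 5, 6, 7, 8, 9, 10, 14, 12, 11, 13]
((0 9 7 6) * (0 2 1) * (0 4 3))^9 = (0 9 7 6 2 1 4 3) = [9, 4, 1, 0, 3, 5, 2, 6, 8, 7]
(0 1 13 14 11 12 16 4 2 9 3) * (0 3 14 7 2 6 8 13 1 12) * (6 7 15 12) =(0 6 8 13 15 12 16 4 7 2 9 14 11) =[6, 1, 9, 3, 7, 5, 8, 2, 13, 14, 10, 0, 16, 15, 11, 12, 4]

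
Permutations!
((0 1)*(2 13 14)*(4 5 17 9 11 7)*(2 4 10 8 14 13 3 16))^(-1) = (0 1)(2 16 3)(4 14 8 10 7 11 9 17 5) = [1, 0, 16, 2, 14, 4, 6, 11, 10, 17, 7, 9, 12, 13, 8, 15, 3, 5]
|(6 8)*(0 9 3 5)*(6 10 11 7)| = 20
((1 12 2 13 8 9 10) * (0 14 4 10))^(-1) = (0 9 8 13 2 12 1 10 4 14) = [9, 10, 12, 3, 14, 5, 6, 7, 13, 8, 4, 11, 1, 2, 0]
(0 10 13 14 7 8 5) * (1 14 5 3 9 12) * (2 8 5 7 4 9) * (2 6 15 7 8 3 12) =(0 10 13 8 12 1 14 4 9 2 3 6 15 7 5) =[10, 14, 3, 6, 9, 0, 15, 5, 12, 2, 13, 11, 1, 8, 4, 7]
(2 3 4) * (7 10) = (2 3 4)(7 10) = [0, 1, 3, 4, 2, 5, 6, 10, 8, 9, 7]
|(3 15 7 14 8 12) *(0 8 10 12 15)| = |(0 8 15 7 14 10 12 3)| = 8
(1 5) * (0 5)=(0 5 1)=[5, 0, 2, 3, 4, 1]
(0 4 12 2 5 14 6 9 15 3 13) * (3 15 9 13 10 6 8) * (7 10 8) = (15)(0 4 12 2 5 14 7 10 6 13)(3 8) = [4, 1, 5, 8, 12, 14, 13, 10, 3, 9, 6, 11, 2, 0, 7, 15]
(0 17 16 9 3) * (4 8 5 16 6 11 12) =[17, 1, 2, 0, 8, 16, 11, 7, 5, 3, 10, 12, 4, 13, 14, 15, 9, 6] =(0 17 6 11 12 4 8 5 16 9 3)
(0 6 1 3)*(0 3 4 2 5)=(0 6 1 4 2 5)=[6, 4, 5, 3, 2, 0, 1]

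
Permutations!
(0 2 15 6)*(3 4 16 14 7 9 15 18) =(0 2 18 3 4 16 14 7 9 15 6) =[2, 1, 18, 4, 16, 5, 0, 9, 8, 15, 10, 11, 12, 13, 7, 6, 14, 17, 3]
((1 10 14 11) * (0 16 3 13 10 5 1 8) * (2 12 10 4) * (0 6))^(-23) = (0 16 3 13 4 2 12 10 14 11 8 6)(1 5) = [16, 5, 12, 13, 2, 1, 0, 7, 6, 9, 14, 8, 10, 4, 11, 15, 3]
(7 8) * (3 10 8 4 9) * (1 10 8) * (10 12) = (1 12 10)(3 8 7 4 9) = [0, 12, 2, 8, 9, 5, 6, 4, 7, 3, 1, 11, 10]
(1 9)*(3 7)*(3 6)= [0, 9, 2, 7, 4, 5, 3, 6, 8, 1]= (1 9)(3 7 6)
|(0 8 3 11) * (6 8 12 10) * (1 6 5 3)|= |(0 12 10 5 3 11)(1 6 8)|= 6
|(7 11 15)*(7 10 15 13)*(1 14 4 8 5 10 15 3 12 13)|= 11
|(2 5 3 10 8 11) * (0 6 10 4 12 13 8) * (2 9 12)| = 60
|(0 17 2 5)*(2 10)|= 5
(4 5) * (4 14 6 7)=(4 5 14 6 7)=[0, 1, 2, 3, 5, 14, 7, 4, 8, 9, 10, 11, 12, 13, 6]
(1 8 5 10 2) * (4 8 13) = (1 13 4 8 5 10 2) = [0, 13, 1, 3, 8, 10, 6, 7, 5, 9, 2, 11, 12, 4]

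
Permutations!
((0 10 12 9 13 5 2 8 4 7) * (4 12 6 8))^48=(0 12 2 10 9 4 6 13 7 8 5)=[12, 1, 10, 3, 6, 0, 13, 8, 5, 4, 9, 11, 2, 7]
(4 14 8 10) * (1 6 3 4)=(1 6 3 4 14 8 10)=[0, 6, 2, 4, 14, 5, 3, 7, 10, 9, 1, 11, 12, 13, 8]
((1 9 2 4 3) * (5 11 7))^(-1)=(1 3 4 2 9)(5 7 11)=[0, 3, 9, 4, 2, 7, 6, 11, 8, 1, 10, 5]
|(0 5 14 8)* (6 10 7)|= |(0 5 14 8)(6 10 7)|= 12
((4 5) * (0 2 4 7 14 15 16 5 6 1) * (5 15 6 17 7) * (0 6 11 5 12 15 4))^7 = (0 2)(1 6)(4 15 5 14 17 16 12 11 7) = [2, 6, 0, 3, 15, 14, 1, 4, 8, 9, 10, 7, 11, 13, 17, 5, 12, 16]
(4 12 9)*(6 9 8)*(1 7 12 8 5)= (1 7 12 5)(4 8 6 9)= [0, 7, 2, 3, 8, 1, 9, 12, 6, 4, 10, 11, 5]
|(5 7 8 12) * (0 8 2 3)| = |(0 8 12 5 7 2 3)| = 7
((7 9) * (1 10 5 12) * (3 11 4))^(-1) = (1 12 5 10)(3 4 11)(7 9) = [0, 12, 2, 4, 11, 10, 6, 9, 8, 7, 1, 3, 5]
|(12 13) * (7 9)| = 2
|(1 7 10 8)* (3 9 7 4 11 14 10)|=6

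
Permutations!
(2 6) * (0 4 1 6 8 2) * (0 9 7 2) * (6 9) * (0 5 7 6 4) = (1 9 6 4)(2 8 5 7) = [0, 9, 8, 3, 1, 7, 4, 2, 5, 6]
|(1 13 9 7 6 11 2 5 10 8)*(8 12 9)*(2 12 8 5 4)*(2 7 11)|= |(1 13 5 10 8)(2 4 7 6)(9 11 12)|= 60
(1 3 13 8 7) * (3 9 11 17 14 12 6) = [0, 9, 2, 13, 4, 5, 3, 1, 7, 11, 10, 17, 6, 8, 12, 15, 16, 14] = (1 9 11 17 14 12 6 3 13 8 7)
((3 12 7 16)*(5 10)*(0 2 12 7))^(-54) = [0, 1, 2, 3, 4, 5, 6, 7, 8, 9, 10, 11, 12, 13, 14, 15, 16] = (16)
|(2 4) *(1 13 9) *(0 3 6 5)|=12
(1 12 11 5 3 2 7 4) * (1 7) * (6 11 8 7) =(1 12 8 7 4 6 11 5 3 2) =[0, 12, 1, 2, 6, 3, 11, 4, 7, 9, 10, 5, 8]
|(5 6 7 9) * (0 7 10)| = |(0 7 9 5 6 10)| = 6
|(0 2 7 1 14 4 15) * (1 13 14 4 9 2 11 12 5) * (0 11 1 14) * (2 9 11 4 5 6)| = 10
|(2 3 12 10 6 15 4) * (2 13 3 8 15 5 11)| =11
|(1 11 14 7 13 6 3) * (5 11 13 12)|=20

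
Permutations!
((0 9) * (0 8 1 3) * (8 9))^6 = (9)(0 1)(3 8) = [1, 0, 2, 8, 4, 5, 6, 7, 3, 9]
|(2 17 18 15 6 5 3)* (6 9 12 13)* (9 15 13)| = 14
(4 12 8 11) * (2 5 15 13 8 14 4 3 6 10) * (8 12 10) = (2 5 15 13 12 14 4 10)(3 6 8 11) = [0, 1, 5, 6, 10, 15, 8, 7, 11, 9, 2, 3, 14, 12, 4, 13]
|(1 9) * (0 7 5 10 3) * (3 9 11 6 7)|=14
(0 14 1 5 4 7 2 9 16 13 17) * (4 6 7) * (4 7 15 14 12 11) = (0 12 11 4 7 2 9 16 13 17)(1 5 6 15 14) = [12, 5, 9, 3, 7, 6, 15, 2, 8, 16, 10, 4, 11, 17, 1, 14, 13, 0]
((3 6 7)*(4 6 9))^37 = (3 4 7 9 6) = [0, 1, 2, 4, 7, 5, 3, 9, 8, 6]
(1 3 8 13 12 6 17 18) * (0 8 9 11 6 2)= (0 8 13 12 2)(1 3 9 11 6 17 18)= [8, 3, 0, 9, 4, 5, 17, 7, 13, 11, 10, 6, 2, 12, 14, 15, 16, 18, 1]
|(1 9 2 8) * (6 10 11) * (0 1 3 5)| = |(0 1 9 2 8 3 5)(6 10 11)| = 21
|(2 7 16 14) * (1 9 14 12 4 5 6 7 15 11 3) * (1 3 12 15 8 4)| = 13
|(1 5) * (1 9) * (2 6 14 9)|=|(1 5 2 6 14 9)|=6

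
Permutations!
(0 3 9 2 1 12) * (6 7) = (0 3 9 2 1 12)(6 7) = [3, 12, 1, 9, 4, 5, 7, 6, 8, 2, 10, 11, 0]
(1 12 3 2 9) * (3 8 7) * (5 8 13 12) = (1 5 8 7 3 2 9)(12 13) = [0, 5, 9, 2, 4, 8, 6, 3, 7, 1, 10, 11, 13, 12]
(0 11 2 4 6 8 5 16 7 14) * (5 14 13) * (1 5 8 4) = (0 11 2 1 5 16 7 13 8 14)(4 6) = [11, 5, 1, 3, 6, 16, 4, 13, 14, 9, 10, 2, 12, 8, 0, 15, 7]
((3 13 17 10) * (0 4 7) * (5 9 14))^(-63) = (3 13 17 10) = [0, 1, 2, 13, 4, 5, 6, 7, 8, 9, 3, 11, 12, 17, 14, 15, 16, 10]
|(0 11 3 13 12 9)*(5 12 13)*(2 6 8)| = |(13)(0 11 3 5 12 9)(2 6 8)| = 6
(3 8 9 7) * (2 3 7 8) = (2 3)(8 9) = [0, 1, 3, 2, 4, 5, 6, 7, 9, 8]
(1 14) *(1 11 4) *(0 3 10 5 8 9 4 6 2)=[3, 14, 0, 10, 1, 8, 2, 7, 9, 4, 5, 6, 12, 13, 11]=(0 3 10 5 8 9 4 1 14 11 6 2)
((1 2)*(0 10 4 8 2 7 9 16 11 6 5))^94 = (0 6 16 7 2 4)(1 8 10 5 11 9) = [6, 8, 4, 3, 0, 11, 16, 2, 10, 1, 5, 9, 12, 13, 14, 15, 7]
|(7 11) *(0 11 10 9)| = |(0 11 7 10 9)| = 5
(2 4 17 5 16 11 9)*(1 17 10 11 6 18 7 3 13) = (1 17 5 16 6 18 7 3 13)(2 4 10 11 9) = [0, 17, 4, 13, 10, 16, 18, 3, 8, 2, 11, 9, 12, 1, 14, 15, 6, 5, 7]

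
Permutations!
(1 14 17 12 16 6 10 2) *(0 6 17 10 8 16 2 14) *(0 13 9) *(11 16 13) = [6, 11, 1, 3, 4, 5, 8, 7, 13, 0, 14, 16, 2, 9, 10, 15, 17, 12] = (0 6 8 13 9)(1 11 16 17 12 2)(10 14)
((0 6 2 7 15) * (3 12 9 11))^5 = (15)(3 12 9 11) = [0, 1, 2, 12, 4, 5, 6, 7, 8, 11, 10, 3, 9, 13, 14, 15]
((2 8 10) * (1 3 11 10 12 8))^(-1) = (1 2 10 11 3)(8 12) = [0, 2, 10, 1, 4, 5, 6, 7, 12, 9, 11, 3, 8]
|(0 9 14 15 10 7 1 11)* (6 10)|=9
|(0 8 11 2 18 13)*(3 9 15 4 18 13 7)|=|(0 8 11 2 13)(3 9 15 4 18 7)|=30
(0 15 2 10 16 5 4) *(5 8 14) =(0 15 2 10 16 8 14 5 4) =[15, 1, 10, 3, 0, 4, 6, 7, 14, 9, 16, 11, 12, 13, 5, 2, 8]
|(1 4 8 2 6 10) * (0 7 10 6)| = 7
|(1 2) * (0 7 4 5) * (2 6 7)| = |(0 2 1 6 7 4 5)| = 7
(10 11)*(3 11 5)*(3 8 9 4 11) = [0, 1, 2, 3, 11, 8, 6, 7, 9, 4, 5, 10] = (4 11 10 5 8 9)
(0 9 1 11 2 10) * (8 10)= (0 9 1 11 2 8 10)= [9, 11, 8, 3, 4, 5, 6, 7, 10, 1, 0, 2]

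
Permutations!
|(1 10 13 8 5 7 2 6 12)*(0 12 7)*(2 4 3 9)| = 42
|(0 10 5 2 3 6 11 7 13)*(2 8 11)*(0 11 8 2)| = 6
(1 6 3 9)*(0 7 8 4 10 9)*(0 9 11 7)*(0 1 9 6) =[1, 0, 2, 6, 10, 5, 3, 8, 4, 9, 11, 7] =(0 1)(3 6)(4 10 11 7 8)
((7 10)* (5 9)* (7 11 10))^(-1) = [0, 1, 2, 3, 4, 9, 6, 7, 8, 5, 11, 10] = (5 9)(10 11)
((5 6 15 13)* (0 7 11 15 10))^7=[10, 1, 2, 3, 4, 13, 5, 0, 8, 9, 6, 7, 12, 15, 14, 11]=(0 10 6 5 13 15 11 7)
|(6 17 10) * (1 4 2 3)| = |(1 4 2 3)(6 17 10)| = 12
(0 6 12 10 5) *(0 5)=(0 6 12 10)=[6, 1, 2, 3, 4, 5, 12, 7, 8, 9, 0, 11, 10]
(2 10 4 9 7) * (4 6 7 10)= (2 4 9 10 6 7)= [0, 1, 4, 3, 9, 5, 7, 2, 8, 10, 6]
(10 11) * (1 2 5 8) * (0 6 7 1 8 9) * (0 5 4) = (0 6 7 1 2 4)(5 9)(10 11) = [6, 2, 4, 3, 0, 9, 7, 1, 8, 5, 11, 10]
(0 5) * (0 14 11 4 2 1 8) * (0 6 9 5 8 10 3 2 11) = (0 8 6 9 5 14)(1 10 3 2)(4 11) = [8, 10, 1, 2, 11, 14, 9, 7, 6, 5, 3, 4, 12, 13, 0]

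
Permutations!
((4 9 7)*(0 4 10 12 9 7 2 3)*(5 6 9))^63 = (0 10 6 3 7 5 2 4 12 9) = [10, 1, 4, 7, 12, 2, 3, 5, 8, 0, 6, 11, 9]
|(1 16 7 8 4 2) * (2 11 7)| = 12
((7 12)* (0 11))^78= [0, 1, 2, 3, 4, 5, 6, 7, 8, 9, 10, 11, 12]= (12)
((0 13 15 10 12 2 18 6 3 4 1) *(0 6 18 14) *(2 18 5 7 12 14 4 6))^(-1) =(0 14 10 15 13)(1 4 2)(3 6)(5 18 12 7) =[14, 4, 1, 6, 2, 18, 3, 5, 8, 9, 15, 11, 7, 0, 10, 13, 16, 17, 12]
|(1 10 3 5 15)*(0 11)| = 10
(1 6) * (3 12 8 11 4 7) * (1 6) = [0, 1, 2, 12, 7, 5, 6, 3, 11, 9, 10, 4, 8] = (3 12 8 11 4 7)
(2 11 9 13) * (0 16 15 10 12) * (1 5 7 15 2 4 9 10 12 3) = [16, 5, 11, 1, 9, 7, 6, 15, 8, 13, 3, 10, 0, 4, 14, 12, 2] = (0 16 2 11 10 3 1 5 7 15 12)(4 9 13)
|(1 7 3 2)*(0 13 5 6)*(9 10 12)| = 12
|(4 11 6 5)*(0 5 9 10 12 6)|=|(0 5 4 11)(6 9 10 12)|=4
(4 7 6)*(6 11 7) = (4 6)(7 11) = [0, 1, 2, 3, 6, 5, 4, 11, 8, 9, 10, 7]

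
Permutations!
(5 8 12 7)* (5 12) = (5 8)(7 12) = [0, 1, 2, 3, 4, 8, 6, 12, 5, 9, 10, 11, 7]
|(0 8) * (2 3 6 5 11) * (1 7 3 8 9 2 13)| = 28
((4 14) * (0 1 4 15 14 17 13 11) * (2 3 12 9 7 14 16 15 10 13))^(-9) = (0 2 7 11 17 9 13 4 12 10 1 3 14)(15 16) = [2, 3, 7, 14, 12, 5, 6, 11, 8, 13, 1, 17, 10, 4, 0, 16, 15, 9]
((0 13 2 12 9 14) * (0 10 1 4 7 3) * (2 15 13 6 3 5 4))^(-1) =(0 3 6)(1 10 14 9 12 2)(4 5 7)(13 15) =[3, 10, 1, 6, 5, 7, 0, 4, 8, 12, 14, 11, 2, 15, 9, 13]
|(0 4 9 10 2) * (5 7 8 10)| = |(0 4 9 5 7 8 10 2)| = 8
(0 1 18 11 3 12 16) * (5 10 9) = [1, 18, 2, 12, 4, 10, 6, 7, 8, 5, 9, 3, 16, 13, 14, 15, 0, 17, 11] = (0 1 18 11 3 12 16)(5 10 9)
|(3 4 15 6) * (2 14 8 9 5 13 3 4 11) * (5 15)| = |(2 14 8 9 15 6 4 5 13 3 11)| = 11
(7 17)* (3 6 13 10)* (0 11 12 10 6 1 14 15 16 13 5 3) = (0 11 12 10)(1 14 15 16 13 6 5 3)(7 17) = [11, 14, 2, 1, 4, 3, 5, 17, 8, 9, 0, 12, 10, 6, 15, 16, 13, 7]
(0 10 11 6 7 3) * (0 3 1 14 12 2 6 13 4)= (0 10 11 13 4)(1 14 12 2 6 7)= [10, 14, 6, 3, 0, 5, 7, 1, 8, 9, 11, 13, 2, 4, 12]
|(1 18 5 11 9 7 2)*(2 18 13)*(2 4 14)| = 5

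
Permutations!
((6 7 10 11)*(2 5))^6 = (6 10)(7 11) = [0, 1, 2, 3, 4, 5, 10, 11, 8, 9, 6, 7]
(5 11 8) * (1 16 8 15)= (1 16 8 5 11 15)= [0, 16, 2, 3, 4, 11, 6, 7, 5, 9, 10, 15, 12, 13, 14, 1, 8]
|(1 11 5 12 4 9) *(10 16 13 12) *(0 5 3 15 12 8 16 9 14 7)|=12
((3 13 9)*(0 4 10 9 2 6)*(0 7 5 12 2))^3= [9, 1, 5, 4, 3, 6, 12, 2, 8, 0, 13, 11, 7, 10]= (0 9)(2 5 6 12 7)(3 4)(10 13)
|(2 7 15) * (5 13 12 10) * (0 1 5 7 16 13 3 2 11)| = |(0 1 5 3 2 16 13 12 10 7 15 11)| = 12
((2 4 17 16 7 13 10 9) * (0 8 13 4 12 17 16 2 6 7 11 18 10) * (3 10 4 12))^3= (2 9 12 3 6 17 10 7)(4 18 11 16)= [0, 1, 9, 6, 18, 5, 17, 2, 8, 12, 7, 16, 3, 13, 14, 15, 4, 10, 11]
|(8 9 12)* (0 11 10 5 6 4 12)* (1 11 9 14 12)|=|(0 9)(1 11 10 5 6 4)(8 14 12)|=6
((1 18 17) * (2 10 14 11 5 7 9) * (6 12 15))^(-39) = (18)(2 11 9 14 7 10 5) = [0, 1, 11, 3, 4, 2, 6, 10, 8, 14, 5, 9, 12, 13, 7, 15, 16, 17, 18]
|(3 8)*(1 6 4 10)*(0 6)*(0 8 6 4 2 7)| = |(0 4 10 1 8 3 6 2 7)| = 9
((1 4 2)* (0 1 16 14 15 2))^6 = (2 14)(15 16) = [0, 1, 14, 3, 4, 5, 6, 7, 8, 9, 10, 11, 12, 13, 2, 16, 15]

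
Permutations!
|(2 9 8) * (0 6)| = |(0 6)(2 9 8)| = 6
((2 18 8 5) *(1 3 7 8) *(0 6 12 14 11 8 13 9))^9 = [1, 11, 12, 8, 4, 6, 3, 5, 0, 18, 10, 9, 7, 2, 13, 15, 16, 17, 14] = (0 1 11 9 18 14 13 2 12 7 5 6 3 8)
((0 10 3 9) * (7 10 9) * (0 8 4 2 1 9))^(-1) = (1 2 4 8 9)(3 10 7) = [0, 2, 4, 10, 8, 5, 6, 3, 9, 1, 7]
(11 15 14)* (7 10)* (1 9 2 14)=(1 9 2 14 11 15)(7 10)=[0, 9, 14, 3, 4, 5, 6, 10, 8, 2, 7, 15, 12, 13, 11, 1]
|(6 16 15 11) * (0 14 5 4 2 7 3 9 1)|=36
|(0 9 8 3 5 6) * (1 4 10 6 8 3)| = |(0 9 3 5 8 1 4 10 6)| = 9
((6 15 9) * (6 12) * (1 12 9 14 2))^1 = (1 12 6 15 14 2) = [0, 12, 1, 3, 4, 5, 15, 7, 8, 9, 10, 11, 6, 13, 2, 14]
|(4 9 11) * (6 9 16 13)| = |(4 16 13 6 9 11)| = 6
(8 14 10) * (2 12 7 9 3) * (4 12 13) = (2 13 4 12 7 9 3)(8 14 10) = [0, 1, 13, 2, 12, 5, 6, 9, 14, 3, 8, 11, 7, 4, 10]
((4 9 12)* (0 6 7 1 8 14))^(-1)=[14, 7, 2, 3, 12, 5, 0, 6, 1, 4, 10, 11, 9, 13, 8]=(0 14 8 1 7 6)(4 12 9)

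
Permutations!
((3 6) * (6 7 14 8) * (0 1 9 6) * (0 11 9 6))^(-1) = (0 9 11 8 14 7 3 6 1) = [9, 0, 2, 6, 4, 5, 1, 3, 14, 11, 10, 8, 12, 13, 7]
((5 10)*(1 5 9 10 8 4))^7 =(1 4 8 5)(9 10) =[0, 4, 2, 3, 8, 1, 6, 7, 5, 10, 9]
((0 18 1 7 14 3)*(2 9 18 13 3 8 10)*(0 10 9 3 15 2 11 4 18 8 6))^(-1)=(0 6 14 7 1 18 4 11 10 3 2 15 13)(8 9)=[6, 18, 15, 2, 11, 5, 14, 1, 9, 8, 3, 10, 12, 0, 7, 13, 16, 17, 4]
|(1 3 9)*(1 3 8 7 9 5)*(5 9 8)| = 2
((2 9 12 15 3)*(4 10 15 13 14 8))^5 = (2 8)(3 14)(4 9)(10 12)(13 15) = [0, 1, 8, 14, 9, 5, 6, 7, 2, 4, 12, 11, 10, 15, 3, 13]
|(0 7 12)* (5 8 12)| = |(0 7 5 8 12)| = 5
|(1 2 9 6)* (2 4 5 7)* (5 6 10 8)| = |(1 4 6)(2 9 10 8 5 7)| = 6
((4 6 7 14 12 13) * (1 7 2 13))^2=(1 14)(2 4)(6 13)(7 12)=[0, 14, 4, 3, 2, 5, 13, 12, 8, 9, 10, 11, 7, 6, 1]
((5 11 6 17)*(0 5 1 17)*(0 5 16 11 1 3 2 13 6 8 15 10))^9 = (0 8)(1 3 13 5 17 2 6)(10 11)(15 16) = [8, 3, 6, 13, 4, 17, 1, 7, 0, 9, 11, 10, 12, 5, 14, 16, 15, 2]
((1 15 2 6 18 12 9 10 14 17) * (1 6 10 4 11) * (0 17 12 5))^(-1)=(0 5 18 6 17)(1 11 4 9 12 14 10 2 15)=[5, 11, 15, 3, 9, 18, 17, 7, 8, 12, 2, 4, 14, 13, 10, 1, 16, 0, 6]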